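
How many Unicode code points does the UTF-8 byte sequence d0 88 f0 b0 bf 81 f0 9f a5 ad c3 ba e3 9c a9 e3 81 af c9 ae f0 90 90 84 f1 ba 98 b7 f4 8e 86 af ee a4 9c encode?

11

Byte at offset 0: 0xD0 = 11010000 → 2-byte char (#1). Advance 2.
Byte at offset 2: 0xF0 = 11110000 → 4-byte char (#2). Advance 4.
Byte at offset 6: 0xF0 = 11110000 → 4-byte char (#3). Advance 4.
Byte at offset 10: 0xC3 = 11000011 → 2-byte char (#4). Advance 2.
Byte at offset 12: 0xE3 = 11100011 → 3-byte char (#5). Advance 3.
Byte at offset 15: 0xE3 = 11100011 → 3-byte char (#6). Advance 3.
Byte at offset 18: 0xC9 = 11001001 → 2-byte char (#7). Advance 2.
Byte at offset 20: 0xF0 = 11110000 → 4-byte char (#8). Advance 4.
Byte at offset 24: 0xF1 = 11110001 → 4-byte char (#9). Advance 4.
Byte at offset 28: 0xF4 = 11110100 → 4-byte char (#10). Advance 4.
Byte at offset 32: 0xEE = 11101110 → 3-byte char (#11). Advance 3.
Reached end at offset 35 after 11 code points.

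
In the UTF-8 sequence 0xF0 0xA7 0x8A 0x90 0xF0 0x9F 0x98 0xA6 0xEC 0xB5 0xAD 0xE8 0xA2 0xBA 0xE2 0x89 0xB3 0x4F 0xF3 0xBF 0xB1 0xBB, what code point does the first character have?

U+27290

Offset 0: leading byte 0xF0 = 11110000 → 4-byte char #1 = F0 A7 8A 90.
Leading byte 0xF0 = 11110000 matches 11110xxx → 4-byte sequence.
Byte 1: 0xF0 = 11110000, payload 000 (3 bits).
Byte 2: 0xA7 = 10100111 (10xxxxxx ✓), payload 100111.
Byte 3: 0x8A = 10001010 (10xxxxxx ✓), payload 001010.
Byte 4: 0x90 = 10010000 (10xxxxxx ✓), payload 010000.
Concatenate: 000100111001010010000 = 0x27290 (21 bits → U+27290).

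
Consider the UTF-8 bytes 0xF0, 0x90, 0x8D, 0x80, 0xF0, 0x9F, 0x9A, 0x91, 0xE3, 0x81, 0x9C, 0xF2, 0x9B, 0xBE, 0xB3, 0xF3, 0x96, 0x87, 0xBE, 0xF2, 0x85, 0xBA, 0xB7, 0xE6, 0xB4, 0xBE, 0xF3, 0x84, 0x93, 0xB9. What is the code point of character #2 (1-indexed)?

U+1F691

Offset 0: leading byte 0xF0 = 11110000 → 4-byte char #1 = F0 90 8D 80.
Offset 4: leading byte 0xF0 = 11110000 → 4-byte char #2 = F0 9F 9A 91.
Leading byte 0xF0 = 11110000 matches 11110xxx → 4-byte sequence.
Byte 1: 0xF0 = 11110000, payload 000 (3 bits).
Byte 2: 0x9F = 10011111 (10xxxxxx ✓), payload 011111.
Byte 3: 0x9A = 10011010 (10xxxxxx ✓), payload 011010.
Byte 4: 0x91 = 10010001 (10xxxxxx ✓), payload 010001.
Concatenate: 000011111011010010001 = 0x1F691 (21 bits → U+1F691).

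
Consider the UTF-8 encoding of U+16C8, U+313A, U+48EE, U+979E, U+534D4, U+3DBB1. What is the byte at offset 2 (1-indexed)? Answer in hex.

0x9B

1-indexed offset 2 is 0-indexed offset 1.
U+16C8 → 3-byte form E1 9B 88 at offsets 0–2.
Offset 1 falls in char 1's range; it's byte 2 of E1 9B 88 = 0x9B.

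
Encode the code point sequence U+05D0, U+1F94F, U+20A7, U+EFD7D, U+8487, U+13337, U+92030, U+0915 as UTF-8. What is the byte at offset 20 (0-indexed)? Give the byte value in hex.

0xF2

U+05D0 → 2-byte form D7 90 at offsets 0–1.
U+1F94F → 4-byte form F0 9F A5 8F at offsets 2–5.
U+20A7 → 3-byte form E2 82 A7 at offsets 6–8.
U+EFD7D → 4-byte form F3 AF B5 BD at offsets 9–12.
U+8487 → 3-byte form E8 92 87 at offsets 13–15.
U+13337 → 4-byte form F0 93 8C B7 at offsets 16–19.
U+92030 → 4-byte form F2 92 80 B0 at offsets 20–23.
Offset 20 falls in char 7's range; it's byte 1 of F2 92 80 B0 = 0xF2.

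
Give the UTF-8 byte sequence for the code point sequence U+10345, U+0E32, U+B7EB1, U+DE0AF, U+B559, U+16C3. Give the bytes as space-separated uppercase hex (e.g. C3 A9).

U+10345: 4-byte form → F0 90 8D 85.
U+0E32: 3-byte form → E0 B8 B2.
U+B7EB1: 4-byte form → F2 B7 BA B1.
U+DE0AF: 4-byte form → F3 9E 82 AF.
U+B559: 3-byte form → EB 95 99.
U+16C3: 3-byte form → E1 9B 83.
Concatenated (21 bytes): F0 90 8D 85 E0 B8 B2 F2 B7 BA B1 F3 9E 82 AF EB 95 99 E1 9B 83.

F0 90 8D 85 E0 B8 B2 F2 B7 BA B1 F3 9E 82 AF EB 95 99 E1 9B 83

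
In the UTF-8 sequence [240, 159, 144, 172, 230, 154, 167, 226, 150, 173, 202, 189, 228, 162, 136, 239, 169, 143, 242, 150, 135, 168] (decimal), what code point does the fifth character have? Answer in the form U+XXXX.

Offset 0: leading byte 0xF0 = 11110000 → 4-byte char #1 = F0 9F 90 AC.
Offset 4: leading byte 0xE6 = 11100110 → 3-byte char #2 = E6 9A A7.
Offset 7: leading byte 0xE2 = 11100010 → 3-byte char #3 = E2 96 AD.
Offset 10: leading byte 0xCA = 11001010 → 2-byte char #4 = CA BD.
Offset 12: leading byte 0xE4 = 11100100 → 3-byte char #5 = E4 A2 88.
Leading byte 0xE4 = 11100100 matches 1110xxxx → 3-byte sequence.
Byte 1: 0xE4 = 11100100, payload 0100 (4 bits).
Byte 2: 0xA2 = 10100010 (10xxxxxx ✓), payload 100010.
Byte 3: 0x88 = 10001000 (10xxxxxx ✓), payload 001000.
Concatenate: 0100100010001000 = 0x4888 (16 bits → U+4888).

U+4888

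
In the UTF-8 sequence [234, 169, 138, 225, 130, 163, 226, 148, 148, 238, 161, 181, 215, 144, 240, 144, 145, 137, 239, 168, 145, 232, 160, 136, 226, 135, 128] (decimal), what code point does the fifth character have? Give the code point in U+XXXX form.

U+05D0

Offset 0: leading byte 0xEA = 11101010 → 3-byte char #1 = EA A9 8A.
Offset 3: leading byte 0xE1 = 11100001 → 3-byte char #2 = E1 82 A3.
Offset 6: leading byte 0xE2 = 11100010 → 3-byte char #3 = E2 94 94.
Offset 9: leading byte 0xEE = 11101110 → 3-byte char #4 = EE A1 B5.
Offset 12: leading byte 0xD7 = 11010111 → 2-byte char #5 = D7 90.
Leading byte 0xD7 = 11010111 matches 110xxxxx → 2-byte sequence.
Byte 1: 0xD7 = 11010111, payload 10111 (5 bits).
Byte 2: 0x90 = 10010000 (10xxxxxx ✓), payload 010000.
Concatenate: 10111010000 = 0x5D0 (11 bits → U+05D0).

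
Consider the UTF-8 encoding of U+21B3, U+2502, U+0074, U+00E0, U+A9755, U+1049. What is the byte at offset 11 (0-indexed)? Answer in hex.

U+21B3 → 3-byte form E2 86 B3 at offsets 0–2.
U+2502 → 3-byte form E2 94 82 at offsets 3–5.
U+0074 → 1-byte form 74 at offsets 6–6.
U+00E0 → 2-byte form C3 A0 at offsets 7–8.
U+A9755 → 4-byte form F2 A9 9D 95 at offsets 9–12.
Offset 11 falls in char 5's range; it's byte 3 of F2 A9 9D 95 = 0x9D.

0x9D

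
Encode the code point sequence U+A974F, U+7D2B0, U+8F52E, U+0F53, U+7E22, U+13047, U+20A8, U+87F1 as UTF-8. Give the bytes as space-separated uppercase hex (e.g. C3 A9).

U+A974F: 4-byte form → F2 A9 9D 8F.
U+7D2B0: 4-byte form → F1 BD 8A B0.
U+8F52E: 4-byte form → F2 8F 94 AE.
U+0F53: 3-byte form → E0 BD 93.
U+7E22: 3-byte form → E7 B8 A2.
U+13047: 4-byte form → F0 93 81 87.
U+20A8: 3-byte form → E2 82 A8.
U+87F1: 3-byte form → E8 9F B1.
Concatenated (28 bytes): F2 A9 9D 8F F1 BD 8A B0 F2 8F 94 AE E0 BD 93 E7 B8 A2 F0 93 81 87 E2 82 A8 E8 9F B1.

F2 A9 9D 8F F1 BD 8A B0 F2 8F 94 AE E0 BD 93 E7 B8 A2 F0 93 81 87 E2 82 A8 E8 9F B1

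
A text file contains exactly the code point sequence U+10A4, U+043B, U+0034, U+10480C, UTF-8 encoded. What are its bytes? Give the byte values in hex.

E1 82 A4 D0 BB 34 F4 84 A0 8C

U+10A4: 3-byte form → E1 82 A4.
U+043B: 2-byte form → D0 BB.
U+0034: 1-byte form → 34.
U+10480C: 4-byte form → F4 84 A0 8C.
Concatenated (10 bytes): E1 82 A4 D0 BB 34 F4 84 A0 8C.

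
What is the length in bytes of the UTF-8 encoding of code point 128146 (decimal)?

4

U+1F492 = 0x1F492. UTF-8 uses 1 byte below 0x80, 2 below 0x800, 3 below 0x10000, 4 up to 0x10FFFF. 0x1F492 is in U+10000–U+10FFFF → 4 bytes.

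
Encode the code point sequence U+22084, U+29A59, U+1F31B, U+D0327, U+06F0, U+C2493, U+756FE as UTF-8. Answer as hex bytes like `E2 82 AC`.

F0 A2 82 84 F0 A9 A9 99 F0 9F 8C 9B F3 90 8C A7 DB B0 F3 82 92 93 F1 B5 9B BE

U+22084: 4-byte form → F0 A2 82 84.
U+29A59: 4-byte form → F0 A9 A9 99.
U+1F31B: 4-byte form → F0 9F 8C 9B.
U+D0327: 4-byte form → F3 90 8C A7.
U+06F0: 2-byte form → DB B0.
U+C2493: 4-byte form → F3 82 92 93.
U+756FE: 4-byte form → F1 B5 9B BE.
Concatenated (26 bytes): F0 A2 82 84 F0 A9 A9 99 F0 9F 8C 9B F3 90 8C A7 DB B0 F3 82 92 93 F1 B5 9B BE.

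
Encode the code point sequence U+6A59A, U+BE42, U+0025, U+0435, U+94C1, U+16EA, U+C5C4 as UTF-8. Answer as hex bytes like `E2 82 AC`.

F1 AA 96 9A EB B9 82 25 D0 B5 E9 93 81 E1 9B AA EC 97 84

U+6A59A: 4-byte form → F1 AA 96 9A.
U+BE42: 3-byte form → EB B9 82.
U+0025: 1-byte form → 25.
U+0435: 2-byte form → D0 B5.
U+94C1: 3-byte form → E9 93 81.
U+16EA: 3-byte form → E1 9B AA.
U+C5C4: 3-byte form → EC 97 84.
Concatenated (19 bytes): F1 AA 96 9A EB B9 82 25 D0 B5 E9 93 81 E1 9B AA EC 97 84.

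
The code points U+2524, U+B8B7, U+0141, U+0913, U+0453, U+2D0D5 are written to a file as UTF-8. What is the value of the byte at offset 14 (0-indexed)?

0xAD

U+2524 → 3-byte form E2 94 A4 at offsets 0–2.
U+B8B7 → 3-byte form EB A2 B7 at offsets 3–5.
U+0141 → 2-byte form C5 81 at offsets 6–7.
U+0913 → 3-byte form E0 A4 93 at offsets 8–10.
U+0453 → 2-byte form D1 93 at offsets 11–12.
U+2D0D5 → 4-byte form F0 AD 83 95 at offsets 13–16.
Offset 14 falls in char 6's range; it's byte 2 of F0 AD 83 95 = 0xAD.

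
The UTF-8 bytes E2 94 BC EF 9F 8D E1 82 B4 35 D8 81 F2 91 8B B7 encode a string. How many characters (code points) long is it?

Byte at offset 0: 0xE2 = 11100010 → 3-byte char (#1). Advance 3.
Byte at offset 3: 0xEF = 11101111 → 3-byte char (#2). Advance 3.
Byte at offset 6: 0xE1 = 11100001 → 3-byte char (#3). Advance 3.
Byte at offset 9: 0x35 = 00110101 → 1-byte char (#4). Advance 1.
Byte at offset 10: 0xD8 = 11011000 → 2-byte char (#5). Advance 2.
Byte at offset 12: 0xF2 = 11110010 → 4-byte char (#6). Advance 4.
Reached end at offset 16 after 6 code points.

6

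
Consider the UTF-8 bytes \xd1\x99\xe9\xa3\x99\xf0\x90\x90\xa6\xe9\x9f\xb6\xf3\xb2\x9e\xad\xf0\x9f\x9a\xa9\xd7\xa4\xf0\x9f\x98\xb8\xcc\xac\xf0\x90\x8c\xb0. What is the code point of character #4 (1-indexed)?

U+97F6

Offset 0: leading byte 0xD1 = 11010001 → 2-byte char #1 = D1 99.
Offset 2: leading byte 0xE9 = 11101001 → 3-byte char #2 = E9 A3 99.
Offset 5: leading byte 0xF0 = 11110000 → 4-byte char #3 = F0 90 90 A6.
Offset 9: leading byte 0xE9 = 11101001 → 3-byte char #4 = E9 9F B6.
Leading byte 0xE9 = 11101001 matches 1110xxxx → 3-byte sequence.
Byte 1: 0xE9 = 11101001, payload 1001 (4 bits).
Byte 2: 0x9F = 10011111 (10xxxxxx ✓), payload 011111.
Byte 3: 0xB6 = 10110110 (10xxxxxx ✓), payload 110110.
Concatenate: 1001011111110110 = 0x97F6 (16 bits → U+97F6).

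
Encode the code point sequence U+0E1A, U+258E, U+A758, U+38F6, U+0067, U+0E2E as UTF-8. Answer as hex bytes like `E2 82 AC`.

U+0E1A: 3-byte form → E0 B8 9A.
U+258E: 3-byte form → E2 96 8E.
U+A758: 3-byte form → EA 9D 98.
U+38F6: 3-byte form → E3 A3 B6.
U+0067: 1-byte form → 67.
U+0E2E: 3-byte form → E0 B8 AE.
Concatenated (16 bytes): E0 B8 9A E2 96 8E EA 9D 98 E3 A3 B6 67 E0 B8 AE.

E0 B8 9A E2 96 8E EA 9D 98 E3 A3 B6 67 E0 B8 AE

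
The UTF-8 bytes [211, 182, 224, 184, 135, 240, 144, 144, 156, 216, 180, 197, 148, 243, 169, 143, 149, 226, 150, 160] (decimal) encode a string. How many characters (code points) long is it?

7

Byte at offset 0: 0xD3 = 11010011 → 2-byte char (#1). Advance 2.
Byte at offset 2: 0xE0 = 11100000 → 3-byte char (#2). Advance 3.
Byte at offset 5: 0xF0 = 11110000 → 4-byte char (#3). Advance 4.
Byte at offset 9: 0xD8 = 11011000 → 2-byte char (#4). Advance 2.
Byte at offset 11: 0xC5 = 11000101 → 2-byte char (#5). Advance 2.
Byte at offset 13: 0xF3 = 11110011 → 4-byte char (#6). Advance 4.
Byte at offset 17: 0xE2 = 11100010 → 3-byte char (#7). Advance 3.
Reached end at offset 20 after 7 code points.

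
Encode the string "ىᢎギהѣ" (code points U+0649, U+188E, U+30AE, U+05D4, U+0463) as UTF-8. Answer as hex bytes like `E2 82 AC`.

U+0649: 2-byte form → D9 89.
U+188E: 3-byte form → E1 A2 8E.
U+30AE: 3-byte form → E3 82 AE.
U+05D4: 2-byte form → D7 94.
U+0463: 2-byte form → D1 A3.
Concatenated (12 bytes): D9 89 E1 A2 8E E3 82 AE D7 94 D1 A3.

D9 89 E1 A2 8E E3 82 AE D7 94 D1 A3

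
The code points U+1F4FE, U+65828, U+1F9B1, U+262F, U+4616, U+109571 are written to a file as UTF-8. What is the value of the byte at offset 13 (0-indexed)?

0x98

U+1F4FE → 4-byte form F0 9F 93 BE at offsets 0–3.
U+65828 → 4-byte form F1 A5 A0 A8 at offsets 4–7.
U+1F9B1 → 4-byte form F0 9F A6 B1 at offsets 8–11.
U+262F → 3-byte form E2 98 AF at offsets 12–14.
Offset 13 falls in char 4's range; it's byte 2 of E2 98 AF = 0x98.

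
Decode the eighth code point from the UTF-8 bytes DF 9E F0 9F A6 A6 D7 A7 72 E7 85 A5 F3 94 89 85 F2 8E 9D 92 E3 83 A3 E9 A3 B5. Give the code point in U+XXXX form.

Offset 0: leading byte 0xDF = 11011111 → 2-byte char #1 = DF 9E.
Offset 2: leading byte 0xF0 = 11110000 → 4-byte char #2 = F0 9F A6 A6.
Offset 6: leading byte 0xD7 = 11010111 → 2-byte char #3 = D7 A7.
Offset 8: leading byte 0x72 = 01110010 → 1-byte char #4 = 72.
Offset 9: leading byte 0xE7 = 11100111 → 3-byte char #5 = E7 85 A5.
Offset 12: leading byte 0xF3 = 11110011 → 4-byte char #6 = F3 94 89 85.
Offset 16: leading byte 0xF2 = 11110010 → 4-byte char #7 = F2 8E 9D 92.
Offset 20: leading byte 0xE3 = 11100011 → 3-byte char #8 = E3 83 A3.
Leading byte 0xE3 = 11100011 matches 1110xxxx → 3-byte sequence.
Byte 1: 0xE3 = 11100011, payload 0011 (4 bits).
Byte 2: 0x83 = 10000011 (10xxxxxx ✓), payload 000011.
Byte 3: 0xA3 = 10100011 (10xxxxxx ✓), payload 100011.
Concatenate: 0011000011100011 = 0x30E3 (16 bits → U+30E3).

U+30E3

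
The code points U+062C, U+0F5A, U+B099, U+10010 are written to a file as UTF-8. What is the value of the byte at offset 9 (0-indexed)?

0x90

U+062C → 2-byte form D8 AC at offsets 0–1.
U+0F5A → 3-byte form E0 BD 9A at offsets 2–4.
U+B099 → 3-byte form EB 82 99 at offsets 5–7.
U+10010 → 4-byte form F0 90 80 90 at offsets 8–11.
Offset 9 falls in char 4's range; it's byte 2 of F0 90 80 90 = 0x90.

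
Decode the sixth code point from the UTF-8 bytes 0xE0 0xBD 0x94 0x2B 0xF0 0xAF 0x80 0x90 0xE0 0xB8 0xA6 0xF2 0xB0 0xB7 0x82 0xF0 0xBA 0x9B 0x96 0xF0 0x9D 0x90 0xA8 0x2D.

U+3A6D6

Offset 0: leading byte 0xE0 = 11100000 → 3-byte char #1 = E0 BD 94.
Offset 3: leading byte 0x2B = 00101011 → 1-byte char #2 = 2B.
Offset 4: leading byte 0xF0 = 11110000 → 4-byte char #3 = F0 AF 80 90.
Offset 8: leading byte 0xE0 = 11100000 → 3-byte char #4 = E0 B8 A6.
Offset 11: leading byte 0xF2 = 11110010 → 4-byte char #5 = F2 B0 B7 82.
Offset 15: leading byte 0xF0 = 11110000 → 4-byte char #6 = F0 BA 9B 96.
Leading byte 0xF0 = 11110000 matches 11110xxx → 4-byte sequence.
Byte 1: 0xF0 = 11110000, payload 000 (3 bits).
Byte 2: 0xBA = 10111010 (10xxxxxx ✓), payload 111010.
Byte 3: 0x9B = 10011011 (10xxxxxx ✓), payload 011011.
Byte 4: 0x96 = 10010110 (10xxxxxx ✓), payload 010110.
Concatenate: 000111010011011010110 = 0x3A6D6 (21 bits → U+3A6D6).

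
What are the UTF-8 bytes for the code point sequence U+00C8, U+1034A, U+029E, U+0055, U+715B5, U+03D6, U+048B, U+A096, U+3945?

C3 88 F0 90 8D 8A CA 9E 55 F1 B1 96 B5 CF 96 D2 8B EA 82 96 E3 A5 85

U+00C8: 2-byte form → C3 88.
U+1034A: 4-byte form → F0 90 8D 8A.
U+029E: 2-byte form → CA 9E.
U+0055: 1-byte form → 55.
U+715B5: 4-byte form → F1 B1 96 B5.
U+03D6: 2-byte form → CF 96.
U+048B: 2-byte form → D2 8B.
U+A096: 3-byte form → EA 82 96.
U+3945: 3-byte form → E3 A5 85.
Concatenated (23 bytes): C3 88 F0 90 8D 8A CA 9E 55 F1 B1 96 B5 CF 96 D2 8B EA 82 96 E3 A5 85.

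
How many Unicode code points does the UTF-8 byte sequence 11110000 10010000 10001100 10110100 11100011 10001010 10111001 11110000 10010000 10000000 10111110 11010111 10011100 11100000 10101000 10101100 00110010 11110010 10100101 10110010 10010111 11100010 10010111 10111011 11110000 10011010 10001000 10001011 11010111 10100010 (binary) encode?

Byte at offset 0: 0xF0 = 11110000 → 4-byte char (#1). Advance 4.
Byte at offset 4: 0xE3 = 11100011 → 3-byte char (#2). Advance 3.
Byte at offset 7: 0xF0 = 11110000 → 4-byte char (#3). Advance 4.
Byte at offset 11: 0xD7 = 11010111 → 2-byte char (#4). Advance 2.
Byte at offset 13: 0xE0 = 11100000 → 3-byte char (#5). Advance 3.
Byte at offset 16: 0x32 = 00110010 → 1-byte char (#6). Advance 1.
Byte at offset 17: 0xF2 = 11110010 → 4-byte char (#7). Advance 4.
Byte at offset 21: 0xE2 = 11100010 → 3-byte char (#8). Advance 3.
Byte at offset 24: 0xF0 = 11110000 → 4-byte char (#9). Advance 4.
Byte at offset 28: 0xD7 = 11010111 → 2-byte char (#10). Advance 2.
Reached end at offset 30 after 10 code points.

10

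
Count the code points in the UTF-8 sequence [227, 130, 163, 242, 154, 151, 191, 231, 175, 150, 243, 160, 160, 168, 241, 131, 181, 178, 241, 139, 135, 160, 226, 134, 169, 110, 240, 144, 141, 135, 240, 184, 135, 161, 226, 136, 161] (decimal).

11

Byte at offset 0: 0xE3 = 11100011 → 3-byte char (#1). Advance 3.
Byte at offset 3: 0xF2 = 11110010 → 4-byte char (#2). Advance 4.
Byte at offset 7: 0xE7 = 11100111 → 3-byte char (#3). Advance 3.
Byte at offset 10: 0xF3 = 11110011 → 4-byte char (#4). Advance 4.
Byte at offset 14: 0xF1 = 11110001 → 4-byte char (#5). Advance 4.
Byte at offset 18: 0xF1 = 11110001 → 4-byte char (#6). Advance 4.
Byte at offset 22: 0xE2 = 11100010 → 3-byte char (#7). Advance 3.
Byte at offset 25: 0x6E = 01101110 → 1-byte char (#8). Advance 1.
Byte at offset 26: 0xF0 = 11110000 → 4-byte char (#9). Advance 4.
Byte at offset 30: 0xF0 = 11110000 → 4-byte char (#10). Advance 4.
Byte at offset 34: 0xE2 = 11100010 → 3-byte char (#11). Advance 3.
Reached end at offset 37 after 11 code points.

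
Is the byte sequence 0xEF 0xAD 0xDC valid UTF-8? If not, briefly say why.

invalid (non-continuation byte where continuation expected)

Leading byte 0xEF = 11101111 → 3-byte form.
Byte 3 is 0xDC = 11011100, which is not 10xxxxxx — expected a continuation byte.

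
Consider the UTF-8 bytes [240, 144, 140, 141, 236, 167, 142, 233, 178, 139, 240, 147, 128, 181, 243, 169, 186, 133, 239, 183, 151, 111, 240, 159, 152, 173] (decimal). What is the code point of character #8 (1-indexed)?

Offset 0: leading byte 0xF0 = 11110000 → 4-byte char #1 = F0 90 8C 8D.
Offset 4: leading byte 0xEC = 11101100 → 3-byte char #2 = EC A7 8E.
Offset 7: leading byte 0xE9 = 11101001 → 3-byte char #3 = E9 B2 8B.
Offset 10: leading byte 0xF0 = 11110000 → 4-byte char #4 = F0 93 80 B5.
Offset 14: leading byte 0xF3 = 11110011 → 4-byte char #5 = F3 A9 BA 85.
Offset 18: leading byte 0xEF = 11101111 → 3-byte char #6 = EF B7 97.
Offset 21: leading byte 0x6F = 01101111 → 1-byte char #7 = 6F.
Offset 22: leading byte 0xF0 = 11110000 → 4-byte char #8 = F0 9F 98 AD.
Leading byte 0xF0 = 11110000 matches 11110xxx → 4-byte sequence.
Byte 1: 0xF0 = 11110000, payload 000 (3 bits).
Byte 2: 0x9F = 10011111 (10xxxxxx ✓), payload 011111.
Byte 3: 0x98 = 10011000 (10xxxxxx ✓), payload 011000.
Byte 4: 0xAD = 10101101 (10xxxxxx ✓), payload 101101.
Concatenate: 000011111011000101101 = 0x1F62D (21 bits → U+1F62D).

U+1F62D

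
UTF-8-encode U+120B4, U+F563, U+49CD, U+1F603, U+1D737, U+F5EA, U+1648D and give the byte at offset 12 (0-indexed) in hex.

0x98

U+120B4 → 4-byte form F0 92 82 B4 at offsets 0–3.
U+F563 → 3-byte form EF 95 A3 at offsets 4–6.
U+49CD → 3-byte form E4 A7 8D at offsets 7–9.
U+1F603 → 4-byte form F0 9F 98 83 at offsets 10–13.
Offset 12 falls in char 4's range; it's byte 3 of F0 9F 98 83 = 0x98.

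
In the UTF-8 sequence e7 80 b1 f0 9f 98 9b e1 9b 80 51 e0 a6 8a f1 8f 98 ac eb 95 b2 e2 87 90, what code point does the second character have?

U+1F61B

Offset 0: leading byte 0xE7 = 11100111 → 3-byte char #1 = E7 80 B1.
Offset 3: leading byte 0xF0 = 11110000 → 4-byte char #2 = F0 9F 98 9B.
Leading byte 0xF0 = 11110000 matches 11110xxx → 4-byte sequence.
Byte 1: 0xF0 = 11110000, payload 000 (3 bits).
Byte 2: 0x9F = 10011111 (10xxxxxx ✓), payload 011111.
Byte 3: 0x98 = 10011000 (10xxxxxx ✓), payload 011000.
Byte 4: 0x9B = 10011011 (10xxxxxx ✓), payload 011011.
Concatenate: 000011111011000011011 = 0x1F61B (21 bits → U+1F61B).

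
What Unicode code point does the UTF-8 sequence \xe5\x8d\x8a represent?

U+534A

Leading byte 0xE5 = 11100101 matches 1110xxxx → 3-byte sequence.
Byte 1: 0xE5 = 11100101, payload 0101 (4 bits).
Byte 2: 0x8D = 10001101 (10xxxxxx ✓), payload 001101.
Byte 3: 0x8A = 10001010 (10xxxxxx ✓), payload 001010.
Concatenate: 0101001101001010 = 0x534A (16 bits → U+534A).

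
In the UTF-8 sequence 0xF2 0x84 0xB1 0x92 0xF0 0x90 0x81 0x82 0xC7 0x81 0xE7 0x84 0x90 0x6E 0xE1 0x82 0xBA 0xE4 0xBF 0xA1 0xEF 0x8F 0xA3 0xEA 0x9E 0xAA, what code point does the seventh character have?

Offset 0: leading byte 0xF2 = 11110010 → 4-byte char #1 = F2 84 B1 92.
Offset 4: leading byte 0xF0 = 11110000 → 4-byte char #2 = F0 90 81 82.
Offset 8: leading byte 0xC7 = 11000111 → 2-byte char #3 = C7 81.
Offset 10: leading byte 0xE7 = 11100111 → 3-byte char #4 = E7 84 90.
Offset 13: leading byte 0x6E = 01101110 → 1-byte char #5 = 6E.
Offset 14: leading byte 0xE1 = 11100001 → 3-byte char #6 = E1 82 BA.
Offset 17: leading byte 0xE4 = 11100100 → 3-byte char #7 = E4 BF A1.
Leading byte 0xE4 = 11100100 matches 1110xxxx → 3-byte sequence.
Byte 1: 0xE4 = 11100100, payload 0100 (4 bits).
Byte 2: 0xBF = 10111111 (10xxxxxx ✓), payload 111111.
Byte 3: 0xA1 = 10100001 (10xxxxxx ✓), payload 100001.
Concatenate: 0100111111100001 = 0x4FE1 (16 bits → U+4FE1).

U+4FE1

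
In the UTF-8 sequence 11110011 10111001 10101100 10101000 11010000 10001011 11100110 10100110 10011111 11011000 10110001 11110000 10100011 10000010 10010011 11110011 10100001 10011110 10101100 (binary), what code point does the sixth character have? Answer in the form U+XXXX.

Offset 0: leading byte 0xF3 = 11110011 → 4-byte char #1 = F3 B9 AC A8.
Offset 4: leading byte 0xD0 = 11010000 → 2-byte char #2 = D0 8B.
Offset 6: leading byte 0xE6 = 11100110 → 3-byte char #3 = E6 A6 9F.
Offset 9: leading byte 0xD8 = 11011000 → 2-byte char #4 = D8 B1.
Offset 11: leading byte 0xF0 = 11110000 → 4-byte char #5 = F0 A3 82 93.
Offset 15: leading byte 0xF3 = 11110011 → 4-byte char #6 = F3 A1 9E AC.
Leading byte 0xF3 = 11110011 matches 11110xxx → 4-byte sequence.
Byte 1: 0xF3 = 11110011, payload 011 (3 bits).
Byte 2: 0xA1 = 10100001 (10xxxxxx ✓), payload 100001.
Byte 3: 0x9E = 10011110 (10xxxxxx ✓), payload 011110.
Byte 4: 0xAC = 10101100 (10xxxxxx ✓), payload 101100.
Concatenate: 011100001011110101100 = 0xE17AC (21 bits → U+E17AC).

U+E17AC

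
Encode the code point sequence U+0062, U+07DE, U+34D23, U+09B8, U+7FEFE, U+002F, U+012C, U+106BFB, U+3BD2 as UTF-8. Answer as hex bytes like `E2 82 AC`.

U+0062: 1-byte form → 62.
U+07DE: 2-byte form → DF 9E.
U+34D23: 4-byte form → F0 B4 B4 A3.
U+09B8: 3-byte form → E0 A6 B8.
U+7FEFE: 4-byte form → F1 BF BB BE.
U+002F: 1-byte form → 2F.
U+012C: 2-byte form → C4 AC.
U+106BFB: 4-byte form → F4 86 AF BB.
U+3BD2: 3-byte form → E3 AF 92.
Concatenated (24 bytes): 62 DF 9E F0 B4 B4 A3 E0 A6 B8 F1 BF BB BE 2F C4 AC F4 86 AF BB E3 AF 92.

62 DF 9E F0 B4 B4 A3 E0 A6 B8 F1 BF BB BE 2F C4 AC F4 86 AF BB E3 AF 92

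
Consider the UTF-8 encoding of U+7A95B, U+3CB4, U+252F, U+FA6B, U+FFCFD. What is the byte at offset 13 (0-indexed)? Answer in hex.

0xF3

U+7A95B → 4-byte form F1 BA A5 9B at offsets 0–3.
U+3CB4 → 3-byte form E3 B2 B4 at offsets 4–6.
U+252F → 3-byte form E2 94 AF at offsets 7–9.
U+FA6B → 3-byte form EF A9 AB at offsets 10–12.
U+FFCFD → 4-byte form F3 BF B3 BD at offsets 13–16.
Offset 13 falls in char 5's range; it's byte 1 of F3 BF B3 BD = 0xF3.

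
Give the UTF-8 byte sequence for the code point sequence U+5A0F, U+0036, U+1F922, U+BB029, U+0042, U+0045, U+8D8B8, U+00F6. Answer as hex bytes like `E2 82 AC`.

E5 A8 8F 36 F0 9F A4 A2 F2 BB 80 A9 42 45 F2 8D A2 B8 C3 B6

U+5A0F: 3-byte form → E5 A8 8F.
U+0036: 1-byte form → 36.
U+1F922: 4-byte form → F0 9F A4 A2.
U+BB029: 4-byte form → F2 BB 80 A9.
U+0042: 1-byte form → 42.
U+0045: 1-byte form → 45.
U+8D8B8: 4-byte form → F2 8D A2 B8.
U+00F6: 2-byte form → C3 B6.
Concatenated (20 bytes): E5 A8 8F 36 F0 9F A4 A2 F2 BB 80 A9 42 45 F2 8D A2 B8 C3 B6.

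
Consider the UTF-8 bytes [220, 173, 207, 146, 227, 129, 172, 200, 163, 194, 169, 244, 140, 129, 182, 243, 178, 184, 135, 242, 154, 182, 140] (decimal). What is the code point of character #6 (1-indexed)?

U+10C076

Offset 0: leading byte 0xDC = 11011100 → 2-byte char #1 = DC AD.
Offset 2: leading byte 0xCF = 11001111 → 2-byte char #2 = CF 92.
Offset 4: leading byte 0xE3 = 11100011 → 3-byte char #3 = E3 81 AC.
Offset 7: leading byte 0xC8 = 11001000 → 2-byte char #4 = C8 A3.
Offset 9: leading byte 0xC2 = 11000010 → 2-byte char #5 = C2 A9.
Offset 11: leading byte 0xF4 = 11110100 → 4-byte char #6 = F4 8C 81 B6.
Leading byte 0xF4 = 11110100 matches 11110xxx → 4-byte sequence.
Byte 1: 0xF4 = 11110100, payload 100 (3 bits).
Byte 2: 0x8C = 10001100 (10xxxxxx ✓), payload 001100.
Byte 3: 0x81 = 10000001 (10xxxxxx ✓), payload 000001.
Byte 4: 0xB6 = 10110110 (10xxxxxx ✓), payload 110110.
Concatenate: 100001100000001110110 = 0x10C076 (21 bits → U+10C076).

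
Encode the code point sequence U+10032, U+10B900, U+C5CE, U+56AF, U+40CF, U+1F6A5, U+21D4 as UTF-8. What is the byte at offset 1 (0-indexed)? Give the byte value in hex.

0x90

U+10032 → 4-byte form F0 90 80 B2 at offsets 0–3.
Offset 1 falls in char 1's range; it's byte 2 of F0 90 80 B2 = 0x90.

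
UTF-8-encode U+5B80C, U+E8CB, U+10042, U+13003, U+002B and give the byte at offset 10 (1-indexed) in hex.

0x81

1-indexed offset 10 is 0-indexed offset 9.
U+5B80C → 4-byte form F1 9B A0 8C at offsets 0–3.
U+E8CB → 3-byte form EE A3 8B at offsets 4–6.
U+10042 → 4-byte form F0 90 81 82 at offsets 7–10.
Offset 9 falls in char 3's range; it's byte 3 of F0 90 81 82 = 0x81.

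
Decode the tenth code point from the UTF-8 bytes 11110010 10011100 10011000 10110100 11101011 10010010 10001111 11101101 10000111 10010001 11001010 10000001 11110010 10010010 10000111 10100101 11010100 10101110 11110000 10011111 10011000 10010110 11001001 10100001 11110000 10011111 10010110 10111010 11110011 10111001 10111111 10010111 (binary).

U+F9FD7

Offset 0: leading byte 0xF2 = 11110010 → 4-byte char #1 = F2 9C 98 B4.
Offset 4: leading byte 0xEB = 11101011 → 3-byte char #2 = EB 92 8F.
Offset 7: leading byte 0xED = 11101101 → 3-byte char #3 = ED 87 91.
Offset 10: leading byte 0xCA = 11001010 → 2-byte char #4 = CA 81.
Offset 12: leading byte 0xF2 = 11110010 → 4-byte char #5 = F2 92 87 A5.
Offset 16: leading byte 0xD4 = 11010100 → 2-byte char #6 = D4 AE.
Offset 18: leading byte 0xF0 = 11110000 → 4-byte char #7 = F0 9F 98 96.
Offset 22: leading byte 0xC9 = 11001001 → 2-byte char #8 = C9 A1.
Offset 24: leading byte 0xF0 = 11110000 → 4-byte char #9 = F0 9F 96 BA.
Offset 28: leading byte 0xF3 = 11110011 → 4-byte char #10 = F3 B9 BF 97.
Leading byte 0xF3 = 11110011 matches 11110xxx → 4-byte sequence.
Byte 1: 0xF3 = 11110011, payload 011 (3 bits).
Byte 2: 0xB9 = 10111001 (10xxxxxx ✓), payload 111001.
Byte 3: 0xBF = 10111111 (10xxxxxx ✓), payload 111111.
Byte 4: 0x97 = 10010111 (10xxxxxx ✓), payload 010111.
Concatenate: 011111001111111010111 = 0xF9FD7 (21 bits → U+F9FD7).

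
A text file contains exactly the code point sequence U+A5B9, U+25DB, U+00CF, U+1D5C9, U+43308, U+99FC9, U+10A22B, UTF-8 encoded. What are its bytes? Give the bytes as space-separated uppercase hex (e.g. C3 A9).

U+A5B9: 3-byte form → EA 96 B9.
U+25DB: 3-byte form → E2 97 9B.
U+00CF: 2-byte form → C3 8F.
U+1D5C9: 4-byte form → F0 9D 97 89.
U+43308: 4-byte form → F1 83 8C 88.
U+99FC9: 4-byte form → F2 99 BF 89.
U+10A22B: 4-byte form → F4 8A 88 AB.
Concatenated (24 bytes): EA 96 B9 E2 97 9B C3 8F F0 9D 97 89 F1 83 8C 88 F2 99 BF 89 F4 8A 88 AB.

EA 96 B9 E2 97 9B C3 8F F0 9D 97 89 F1 83 8C 88 F2 99 BF 89 F4 8A 88 AB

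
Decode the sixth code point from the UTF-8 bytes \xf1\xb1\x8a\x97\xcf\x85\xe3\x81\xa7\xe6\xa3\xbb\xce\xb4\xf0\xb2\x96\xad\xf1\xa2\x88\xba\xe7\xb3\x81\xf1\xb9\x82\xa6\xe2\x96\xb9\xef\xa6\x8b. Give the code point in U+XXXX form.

Offset 0: leading byte 0xF1 = 11110001 → 4-byte char #1 = F1 B1 8A 97.
Offset 4: leading byte 0xCF = 11001111 → 2-byte char #2 = CF 85.
Offset 6: leading byte 0xE3 = 11100011 → 3-byte char #3 = E3 81 A7.
Offset 9: leading byte 0xE6 = 11100110 → 3-byte char #4 = E6 A3 BB.
Offset 12: leading byte 0xCE = 11001110 → 2-byte char #5 = CE B4.
Offset 14: leading byte 0xF0 = 11110000 → 4-byte char #6 = F0 B2 96 AD.
Leading byte 0xF0 = 11110000 matches 11110xxx → 4-byte sequence.
Byte 1: 0xF0 = 11110000, payload 000 (3 bits).
Byte 2: 0xB2 = 10110010 (10xxxxxx ✓), payload 110010.
Byte 3: 0x96 = 10010110 (10xxxxxx ✓), payload 010110.
Byte 4: 0xAD = 10101101 (10xxxxxx ✓), payload 101101.
Concatenate: 000110010010110101101 = 0x325AD (21 bits → U+325AD).

U+325AD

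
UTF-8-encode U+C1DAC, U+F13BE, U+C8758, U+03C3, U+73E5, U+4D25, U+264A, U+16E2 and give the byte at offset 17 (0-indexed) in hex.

U+C1DAC → 4-byte form F3 81 B6 AC at offsets 0–3.
U+F13BE → 4-byte form F3 B1 8E BE at offsets 4–7.
U+C8758 → 4-byte form F3 88 9D 98 at offsets 8–11.
U+03C3 → 2-byte form CF 83 at offsets 12–13.
U+73E5 → 3-byte form E7 8F A5 at offsets 14–16.
U+4D25 → 3-byte form E4 B4 A5 at offsets 17–19.
Offset 17 falls in char 6's range; it's byte 1 of E4 B4 A5 = 0xE4.

0xE4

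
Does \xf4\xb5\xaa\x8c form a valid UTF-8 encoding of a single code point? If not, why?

Leading byte 0xF4 = 11110100 → 4-byte form.
Payload = 0x135A8C, which exceeds U+10FFFF, the maximum Unicode code point. (Leading bytes F5–FF, or F4 followed by ≥ 0x90, are invalid.)

invalid (encodes a value above U+10FFFF)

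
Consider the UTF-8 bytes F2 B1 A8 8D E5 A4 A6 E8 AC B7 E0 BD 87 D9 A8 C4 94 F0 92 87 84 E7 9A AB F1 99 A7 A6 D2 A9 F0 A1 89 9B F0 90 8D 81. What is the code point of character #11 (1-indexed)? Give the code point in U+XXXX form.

Offset 0: leading byte 0xF2 = 11110010 → 4-byte char #1 = F2 B1 A8 8D.
Offset 4: leading byte 0xE5 = 11100101 → 3-byte char #2 = E5 A4 A6.
Offset 7: leading byte 0xE8 = 11101000 → 3-byte char #3 = E8 AC B7.
Offset 10: leading byte 0xE0 = 11100000 → 3-byte char #4 = E0 BD 87.
Offset 13: leading byte 0xD9 = 11011001 → 2-byte char #5 = D9 A8.
Offset 15: leading byte 0xC4 = 11000100 → 2-byte char #6 = C4 94.
Offset 17: leading byte 0xF0 = 11110000 → 4-byte char #7 = F0 92 87 84.
Offset 21: leading byte 0xE7 = 11100111 → 3-byte char #8 = E7 9A AB.
Offset 24: leading byte 0xF1 = 11110001 → 4-byte char #9 = F1 99 A7 A6.
Offset 28: leading byte 0xD2 = 11010010 → 2-byte char #10 = D2 A9.
Offset 30: leading byte 0xF0 = 11110000 → 4-byte char #11 = F0 A1 89 9B.
Leading byte 0xF0 = 11110000 matches 11110xxx → 4-byte sequence.
Byte 1: 0xF0 = 11110000, payload 000 (3 bits).
Byte 2: 0xA1 = 10100001 (10xxxxxx ✓), payload 100001.
Byte 3: 0x89 = 10001001 (10xxxxxx ✓), payload 001001.
Byte 4: 0x9B = 10011011 (10xxxxxx ✓), payload 011011.
Concatenate: 000100001001001011011 = 0x2125B (21 bits → U+2125B).

U+2125B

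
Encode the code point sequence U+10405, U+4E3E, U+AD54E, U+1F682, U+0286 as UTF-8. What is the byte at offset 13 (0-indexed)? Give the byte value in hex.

U+10405 → 4-byte form F0 90 90 85 at offsets 0–3.
U+4E3E → 3-byte form E4 B8 BE at offsets 4–6.
U+AD54E → 4-byte form F2 AD 95 8E at offsets 7–10.
U+1F682 → 4-byte form F0 9F 9A 82 at offsets 11–14.
Offset 13 falls in char 4's range; it's byte 3 of F0 9F 9A 82 = 0x9A.

0x9A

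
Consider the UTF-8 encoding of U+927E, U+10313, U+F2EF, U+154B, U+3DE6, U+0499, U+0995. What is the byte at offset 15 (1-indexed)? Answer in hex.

1-indexed offset 15 is 0-indexed offset 14.
U+927E → 3-byte form E9 89 BE at offsets 0–2.
U+10313 → 4-byte form F0 90 8C 93 at offsets 3–6.
U+F2EF → 3-byte form EF 8B AF at offsets 7–9.
U+154B → 3-byte form E1 95 8B at offsets 10–12.
U+3DE6 → 3-byte form E3 B7 A6 at offsets 13–15.
Offset 14 falls in char 5's range; it's byte 2 of E3 B7 A6 = 0xB7.

0xB7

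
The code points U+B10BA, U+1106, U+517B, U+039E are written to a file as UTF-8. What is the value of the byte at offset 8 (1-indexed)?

1-indexed offset 8 is 0-indexed offset 7.
U+B10BA → 4-byte form F2 B1 82 BA at offsets 0–3.
U+1106 → 3-byte form E1 84 86 at offsets 4–6.
U+517B → 3-byte form E5 85 BB at offsets 7–9.
Offset 7 falls in char 3's range; it's byte 1 of E5 85 BB = 0xE5.

0xE5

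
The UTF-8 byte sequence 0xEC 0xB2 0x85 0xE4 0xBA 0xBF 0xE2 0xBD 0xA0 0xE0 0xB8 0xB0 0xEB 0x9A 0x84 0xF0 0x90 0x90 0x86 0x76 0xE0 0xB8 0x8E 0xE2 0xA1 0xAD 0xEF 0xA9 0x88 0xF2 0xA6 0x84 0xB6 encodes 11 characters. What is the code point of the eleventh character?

Offset 0: leading byte 0xEC = 11101100 → 3-byte char #1 = EC B2 85.
Offset 3: leading byte 0xE4 = 11100100 → 3-byte char #2 = E4 BA BF.
Offset 6: leading byte 0xE2 = 11100010 → 3-byte char #3 = E2 BD A0.
Offset 9: leading byte 0xE0 = 11100000 → 3-byte char #4 = E0 B8 B0.
Offset 12: leading byte 0xEB = 11101011 → 3-byte char #5 = EB 9A 84.
Offset 15: leading byte 0xF0 = 11110000 → 4-byte char #6 = F0 90 90 86.
Offset 19: leading byte 0x76 = 01110110 → 1-byte char #7 = 76.
Offset 20: leading byte 0xE0 = 11100000 → 3-byte char #8 = E0 B8 8E.
Offset 23: leading byte 0xE2 = 11100010 → 3-byte char #9 = E2 A1 AD.
Offset 26: leading byte 0xEF = 11101111 → 3-byte char #10 = EF A9 88.
Offset 29: leading byte 0xF2 = 11110010 → 4-byte char #11 = F2 A6 84 B6.
Leading byte 0xF2 = 11110010 matches 11110xxx → 4-byte sequence.
Byte 1: 0xF2 = 11110010, payload 010 (3 bits).
Byte 2: 0xA6 = 10100110 (10xxxxxx ✓), payload 100110.
Byte 3: 0x84 = 10000100 (10xxxxxx ✓), payload 000100.
Byte 4: 0xB6 = 10110110 (10xxxxxx ✓), payload 110110.
Concatenate: 010100110000100110110 = 0xA6136 (21 bits → U+A6136).

U+A6136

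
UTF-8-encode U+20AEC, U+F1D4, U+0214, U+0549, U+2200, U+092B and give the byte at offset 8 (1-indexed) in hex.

0xC8

1-indexed offset 8 is 0-indexed offset 7.
U+20AEC → 4-byte form F0 A0 AB AC at offsets 0–3.
U+F1D4 → 3-byte form EF 87 94 at offsets 4–6.
U+0214 → 2-byte form C8 94 at offsets 7–8.
Offset 7 falls in char 3's range; it's byte 1 of C8 94 = 0xC8.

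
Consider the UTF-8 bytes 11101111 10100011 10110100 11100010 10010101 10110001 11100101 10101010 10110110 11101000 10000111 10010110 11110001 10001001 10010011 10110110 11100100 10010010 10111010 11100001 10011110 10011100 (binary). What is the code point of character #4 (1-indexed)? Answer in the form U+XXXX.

U+81D6

Offset 0: leading byte 0xEF = 11101111 → 3-byte char #1 = EF A3 B4.
Offset 3: leading byte 0xE2 = 11100010 → 3-byte char #2 = E2 95 B1.
Offset 6: leading byte 0xE5 = 11100101 → 3-byte char #3 = E5 AA B6.
Offset 9: leading byte 0xE8 = 11101000 → 3-byte char #4 = E8 87 96.
Leading byte 0xE8 = 11101000 matches 1110xxxx → 3-byte sequence.
Byte 1: 0xE8 = 11101000, payload 1000 (4 bits).
Byte 2: 0x87 = 10000111 (10xxxxxx ✓), payload 000111.
Byte 3: 0x96 = 10010110 (10xxxxxx ✓), payload 010110.
Concatenate: 1000000111010110 = 0x81D6 (16 bits → U+81D6).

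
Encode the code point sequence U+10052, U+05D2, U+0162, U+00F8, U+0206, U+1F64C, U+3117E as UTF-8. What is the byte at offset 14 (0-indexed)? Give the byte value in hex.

0x99

U+10052 → 4-byte form F0 90 81 92 at offsets 0–3.
U+05D2 → 2-byte form D7 92 at offsets 4–5.
U+0162 → 2-byte form C5 A2 at offsets 6–7.
U+00F8 → 2-byte form C3 B8 at offsets 8–9.
U+0206 → 2-byte form C8 86 at offsets 10–11.
U+1F64C → 4-byte form F0 9F 99 8C at offsets 12–15.
Offset 14 falls in char 6's range; it's byte 3 of F0 9F 99 8C = 0x99.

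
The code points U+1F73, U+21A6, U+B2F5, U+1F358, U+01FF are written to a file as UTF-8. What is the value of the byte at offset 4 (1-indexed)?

1-indexed offset 4 is 0-indexed offset 3.
U+1F73 → 3-byte form E1 BD B3 at offsets 0–2.
U+21A6 → 3-byte form E2 86 A6 at offsets 3–5.
Offset 3 falls in char 2's range; it's byte 1 of E2 86 A6 = 0xE2.

0xE2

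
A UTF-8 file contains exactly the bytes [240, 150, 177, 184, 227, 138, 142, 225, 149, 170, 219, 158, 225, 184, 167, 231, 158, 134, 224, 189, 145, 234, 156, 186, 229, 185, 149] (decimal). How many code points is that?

9

Byte at offset 0: 0xF0 = 11110000 → 4-byte char (#1). Advance 4.
Byte at offset 4: 0xE3 = 11100011 → 3-byte char (#2). Advance 3.
Byte at offset 7: 0xE1 = 11100001 → 3-byte char (#3). Advance 3.
Byte at offset 10: 0xDB = 11011011 → 2-byte char (#4). Advance 2.
Byte at offset 12: 0xE1 = 11100001 → 3-byte char (#5). Advance 3.
Byte at offset 15: 0xE7 = 11100111 → 3-byte char (#6). Advance 3.
Byte at offset 18: 0xE0 = 11100000 → 3-byte char (#7). Advance 3.
Byte at offset 21: 0xEA = 11101010 → 3-byte char (#8). Advance 3.
Byte at offset 24: 0xE5 = 11100101 → 3-byte char (#9). Advance 3.
Reached end at offset 27 after 9 code points.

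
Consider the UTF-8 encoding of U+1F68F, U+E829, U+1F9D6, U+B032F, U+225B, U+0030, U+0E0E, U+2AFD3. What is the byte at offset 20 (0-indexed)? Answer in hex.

0xB8

U+1F68F → 4-byte form F0 9F 9A 8F at offsets 0–3.
U+E829 → 3-byte form EE A0 A9 at offsets 4–6.
U+1F9D6 → 4-byte form F0 9F A7 96 at offsets 7–10.
U+B032F → 4-byte form F2 B0 8C AF at offsets 11–14.
U+225B → 3-byte form E2 89 9B at offsets 15–17.
U+0030 → 1-byte form 30 at offsets 18–18.
U+0E0E → 3-byte form E0 B8 8E at offsets 19–21.
Offset 20 falls in char 7's range; it's byte 2 of E0 B8 8E = 0xB8.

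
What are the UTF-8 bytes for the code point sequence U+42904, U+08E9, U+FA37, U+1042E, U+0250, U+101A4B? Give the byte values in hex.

F1 82 A4 84 E0 A3 A9 EF A8 B7 F0 90 90 AE C9 90 F4 81 A9 8B

U+42904: 4-byte form → F1 82 A4 84.
U+08E9: 3-byte form → E0 A3 A9.
U+FA37: 3-byte form → EF A8 B7.
U+1042E: 4-byte form → F0 90 90 AE.
U+0250: 2-byte form → C9 90.
U+101A4B: 4-byte form → F4 81 A9 8B.
Concatenated (20 bytes): F1 82 A4 84 E0 A3 A9 EF A8 B7 F0 90 90 AE C9 90 F4 81 A9 8B.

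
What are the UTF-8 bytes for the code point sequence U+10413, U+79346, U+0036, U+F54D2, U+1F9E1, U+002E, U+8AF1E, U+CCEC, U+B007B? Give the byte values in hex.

F0 90 90 93 F1 B9 8D 86 36 F3 B5 93 92 F0 9F A7 A1 2E F2 8A BC 9E EC B3 AC F2 B0 81 BB

U+10413: 4-byte form → F0 90 90 93.
U+79346: 4-byte form → F1 B9 8D 86.
U+0036: 1-byte form → 36.
U+F54D2: 4-byte form → F3 B5 93 92.
U+1F9E1: 4-byte form → F0 9F A7 A1.
U+002E: 1-byte form → 2E.
U+8AF1E: 4-byte form → F2 8A BC 9E.
U+CCEC: 3-byte form → EC B3 AC.
U+B007B: 4-byte form → F2 B0 81 BB.
Concatenated (29 bytes): F0 90 90 93 F1 B9 8D 86 36 F3 B5 93 92 F0 9F A7 A1 2E F2 8A BC 9E EC B3 AC F2 B0 81 BB.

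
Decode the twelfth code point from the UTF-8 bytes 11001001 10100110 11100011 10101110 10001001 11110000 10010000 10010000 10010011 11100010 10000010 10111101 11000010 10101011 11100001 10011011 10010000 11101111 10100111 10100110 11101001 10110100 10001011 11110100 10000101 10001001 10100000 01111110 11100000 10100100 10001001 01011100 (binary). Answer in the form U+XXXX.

Offset 0: leading byte 0xC9 = 11001001 → 2-byte char #1 = C9 A6.
Offset 2: leading byte 0xE3 = 11100011 → 3-byte char #2 = E3 AE 89.
Offset 5: leading byte 0xF0 = 11110000 → 4-byte char #3 = F0 90 90 93.
Offset 9: leading byte 0xE2 = 11100010 → 3-byte char #4 = E2 82 BD.
Offset 12: leading byte 0xC2 = 11000010 → 2-byte char #5 = C2 AB.
Offset 14: leading byte 0xE1 = 11100001 → 3-byte char #6 = E1 9B 90.
Offset 17: leading byte 0xEF = 11101111 → 3-byte char #7 = EF A7 A6.
Offset 20: leading byte 0xE9 = 11101001 → 3-byte char #8 = E9 B4 8B.
Offset 23: leading byte 0xF4 = 11110100 → 4-byte char #9 = F4 85 89 A0.
Offset 27: leading byte 0x7E = 01111110 → 1-byte char #10 = 7E.
Offset 28: leading byte 0xE0 = 11100000 → 3-byte char #11 = E0 A4 89.
Offset 31: leading byte 0x5C = 01011100 → 1-byte char #12 = 5C.
Leading byte 0x5C = 01011100 matches 0xxxxxxx → 1-byte sequence.
Byte 1: 0x5C = 01011100, payload 1011100 (7 bits).
Concatenate: 1011100 = 0x5C (7 bits → U+005C).

U+005C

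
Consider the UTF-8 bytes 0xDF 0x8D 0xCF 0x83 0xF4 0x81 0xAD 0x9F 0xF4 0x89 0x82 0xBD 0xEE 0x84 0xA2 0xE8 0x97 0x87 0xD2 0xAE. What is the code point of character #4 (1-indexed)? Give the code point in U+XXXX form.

U+1090BD

Offset 0: leading byte 0xDF = 11011111 → 2-byte char #1 = DF 8D.
Offset 2: leading byte 0xCF = 11001111 → 2-byte char #2 = CF 83.
Offset 4: leading byte 0xF4 = 11110100 → 4-byte char #3 = F4 81 AD 9F.
Offset 8: leading byte 0xF4 = 11110100 → 4-byte char #4 = F4 89 82 BD.
Leading byte 0xF4 = 11110100 matches 11110xxx → 4-byte sequence.
Byte 1: 0xF4 = 11110100, payload 100 (3 bits).
Byte 2: 0x89 = 10001001 (10xxxxxx ✓), payload 001001.
Byte 3: 0x82 = 10000010 (10xxxxxx ✓), payload 000010.
Byte 4: 0xBD = 10111101 (10xxxxxx ✓), payload 111101.
Concatenate: 100001001000010111101 = 0x1090BD (21 bits → U+1090BD).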